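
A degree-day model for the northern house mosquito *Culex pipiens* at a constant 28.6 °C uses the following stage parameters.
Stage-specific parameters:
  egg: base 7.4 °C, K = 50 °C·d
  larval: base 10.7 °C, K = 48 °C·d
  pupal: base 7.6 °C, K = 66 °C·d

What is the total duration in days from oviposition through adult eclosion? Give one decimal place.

egg: 50 / (28.6 − 7.4) = 50 / 21.2 = 2.358 d.
larval: 48 / (28.6 − 10.7) = 48 / 17.9 = 2.682 d.
pupal: 66 / (28.6 − 7.6) = 66 / 21.0 = 3.143 d.
Sum = 8.183 ≈ 8.2 days.

8.2 days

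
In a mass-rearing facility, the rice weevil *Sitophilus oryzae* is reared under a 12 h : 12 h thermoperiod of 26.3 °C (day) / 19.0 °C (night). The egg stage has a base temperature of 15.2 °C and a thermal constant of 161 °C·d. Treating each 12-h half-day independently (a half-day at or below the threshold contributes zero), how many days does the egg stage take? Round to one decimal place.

Day half: max(0, 26.3 − 15.2) × 0.5 = 11.1 × 0.5 = 5.55 DD.
Night half: max(0, 19.0 − 15.2) × 0.5 = 3.8 × 0.5 = 1.90 DD.
Per 24 h: 7.45 DD/day.
Duration = 161 / 7.45 = 21.611 ≈ 21.6 days.

21.6 days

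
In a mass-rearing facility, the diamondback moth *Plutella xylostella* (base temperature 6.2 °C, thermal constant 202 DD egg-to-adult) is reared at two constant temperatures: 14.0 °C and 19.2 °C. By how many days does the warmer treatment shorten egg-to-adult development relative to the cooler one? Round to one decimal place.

At 14.0 °C: 202 / (14.0 − 6.2) = 202 / 7.8 = 25.897 d.
At 19.2 °C: 202 / (19.2 − 6.2) = 202 / 13.0 = 15.538 d.
Difference = |25.897 − 15.538| = 10.359 ≈ 10.4 days.

10.4 days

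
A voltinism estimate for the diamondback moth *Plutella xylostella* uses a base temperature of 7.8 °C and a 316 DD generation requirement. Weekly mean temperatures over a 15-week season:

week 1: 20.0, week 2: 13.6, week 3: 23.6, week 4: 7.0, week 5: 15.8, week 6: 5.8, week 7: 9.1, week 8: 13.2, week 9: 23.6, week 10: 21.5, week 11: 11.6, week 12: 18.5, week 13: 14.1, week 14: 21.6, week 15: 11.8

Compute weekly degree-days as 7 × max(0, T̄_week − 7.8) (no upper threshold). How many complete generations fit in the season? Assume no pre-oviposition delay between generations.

2 generations

Weekly DD (7 × max(0, T̄ − 7.8)): 85.4, 40.6, 110.6, 0.0, 56.0, 0.0, 9.1, 37.8, 110.6, 95.9, 26.6, 74.9, 44.1, 96.6, 28.0.
Season total = 816.2 DD.
Complete generations = ⌊816.2 / 316⌋ = 2.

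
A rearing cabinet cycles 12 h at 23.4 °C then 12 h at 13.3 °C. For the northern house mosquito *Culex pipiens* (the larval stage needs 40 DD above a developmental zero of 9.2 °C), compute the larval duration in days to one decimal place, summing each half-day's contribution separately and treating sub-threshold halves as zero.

Day half: max(0, 23.4 − 9.2) × 0.5 = 14.2 × 0.5 = 7.10 DD.
Night half: max(0, 13.3 − 9.2) × 0.5 = 4.1 × 0.5 = 2.05 DD.
Per 24 h: 9.15 DD/day.
Duration = 40 / 9.15 = 4.372 ≈ 4.4 days.

4.4 days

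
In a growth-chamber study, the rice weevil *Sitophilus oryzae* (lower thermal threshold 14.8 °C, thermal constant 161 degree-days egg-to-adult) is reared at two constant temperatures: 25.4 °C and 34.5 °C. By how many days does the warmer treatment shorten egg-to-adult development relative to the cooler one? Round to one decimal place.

7.0 days

At 25.4 °C: 161 / (25.4 − 14.8) = 161 / 10.6 = 15.189 d.
At 34.5 °C: 161 / (34.5 − 14.8) = 161 / 19.7 = 8.173 d.
Difference = |15.189 − 8.173| = 7.016 ≈ 7.0 days.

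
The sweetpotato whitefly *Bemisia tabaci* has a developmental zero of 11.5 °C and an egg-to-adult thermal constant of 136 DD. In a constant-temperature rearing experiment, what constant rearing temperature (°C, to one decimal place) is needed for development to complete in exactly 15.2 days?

20.4 °C

Required daily accumulation = 136 / 15.2 = 8.947 DD/day.
T = T_base + 8.947 = 11.5 + 8.947 = 20.447 ≈ 20.4 °C.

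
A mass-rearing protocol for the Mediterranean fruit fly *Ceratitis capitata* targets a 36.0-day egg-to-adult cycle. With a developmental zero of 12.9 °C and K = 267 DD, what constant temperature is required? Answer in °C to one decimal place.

20.3 °C

Required daily accumulation = 267 / 36.0 = 7.417 DD/day.
T = T_base + 7.417 = 12.9 + 7.417 = 20.317 ≈ 20.3 °C.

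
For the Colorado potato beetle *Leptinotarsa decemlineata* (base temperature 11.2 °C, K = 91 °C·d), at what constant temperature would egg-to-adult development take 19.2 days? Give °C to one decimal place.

Required daily accumulation = 91 / 19.2 = 4.740 DD/day.
T = T_base + 4.740 = 11.2 + 4.740 = 15.940 ≈ 15.9 °C.

15.9 °C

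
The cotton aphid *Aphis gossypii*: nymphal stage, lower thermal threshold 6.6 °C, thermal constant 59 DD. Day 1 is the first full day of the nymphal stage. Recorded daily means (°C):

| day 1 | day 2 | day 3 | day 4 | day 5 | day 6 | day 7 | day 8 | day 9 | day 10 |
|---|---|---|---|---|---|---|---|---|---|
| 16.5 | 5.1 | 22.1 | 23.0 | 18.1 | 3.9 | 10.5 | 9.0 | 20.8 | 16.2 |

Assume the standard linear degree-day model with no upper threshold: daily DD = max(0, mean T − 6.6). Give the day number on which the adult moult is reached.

day 8

Daily DD above 6.6 °C: 9.9, 0.0, 15.5, 16.4, 11.5, 0.0, 3.9, 2.4, 14.2, 9.6.
Cumulative: 9.9, 9.9, 25.4, 41.8, 53.3, 53.3, 57.2, 59.6, 73.8, 83.4.
The total first reaches 59 DD on day 8.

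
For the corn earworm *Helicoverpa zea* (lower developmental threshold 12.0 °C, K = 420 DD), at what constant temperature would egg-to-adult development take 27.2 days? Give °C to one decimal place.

27.4 °C

Required daily accumulation = 420 / 27.2 = 15.441 DD/day.
T = T_base + 15.441 = 12.0 + 15.441 = 27.441 ≈ 27.4 °C.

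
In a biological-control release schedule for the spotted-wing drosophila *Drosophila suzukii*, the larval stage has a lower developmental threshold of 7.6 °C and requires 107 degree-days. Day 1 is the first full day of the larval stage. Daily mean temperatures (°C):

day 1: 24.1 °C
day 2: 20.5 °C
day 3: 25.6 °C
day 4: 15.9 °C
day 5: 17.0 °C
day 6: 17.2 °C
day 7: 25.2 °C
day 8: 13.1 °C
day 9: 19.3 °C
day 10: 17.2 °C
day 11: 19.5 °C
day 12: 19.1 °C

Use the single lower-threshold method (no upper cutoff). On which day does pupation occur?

Daily DD above 7.6 °C: 16.5, 12.9, 18.0, 8.3, 9.4, 9.6, 17.6, 5.5, 11.7, 9.6, 11.9, 11.5.
Cumulative: 16.5, 29.4, 47.4, 55.7, 65.1, 74.7, 92.3, 97.8, 109.5, 119.1, 131.0, 142.5.
The total first reaches 107 DD on day 9.

day 9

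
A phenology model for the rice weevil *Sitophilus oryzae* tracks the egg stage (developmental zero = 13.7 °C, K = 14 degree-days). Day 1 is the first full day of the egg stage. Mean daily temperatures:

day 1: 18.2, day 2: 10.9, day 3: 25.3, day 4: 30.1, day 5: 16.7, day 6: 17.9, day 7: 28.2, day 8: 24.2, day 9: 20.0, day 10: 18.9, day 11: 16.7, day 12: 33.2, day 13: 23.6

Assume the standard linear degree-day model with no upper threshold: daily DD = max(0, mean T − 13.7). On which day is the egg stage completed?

Daily DD above 13.7 °C: 4.5, 0.0, 11.6, 16.4, 3.0, 4.2, 14.5, 10.5, 6.3, 5.2, 3.0, 19.5, 9.9.
Cumulative: 4.5, 4.5, 16.1, 32.5, 35.5, 39.7, 54.2, 64.7, 71.0, 76.2, 79.2, 98.7, 108.6.
The total first reaches 14 DD on day 3.

day 3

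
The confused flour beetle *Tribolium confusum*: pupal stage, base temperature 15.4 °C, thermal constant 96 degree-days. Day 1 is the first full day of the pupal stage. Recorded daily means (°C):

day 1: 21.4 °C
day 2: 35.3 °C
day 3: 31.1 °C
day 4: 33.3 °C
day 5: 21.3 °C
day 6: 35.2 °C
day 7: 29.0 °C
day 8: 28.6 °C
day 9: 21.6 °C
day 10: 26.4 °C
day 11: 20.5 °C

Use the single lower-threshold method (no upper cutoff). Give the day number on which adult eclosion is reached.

day 7

Daily DD above 15.4 °C: 6.0, 19.9, 15.7, 17.9, 5.9, 19.8, 13.6, 13.2, 6.2, 11.0, 5.1.
Cumulative: 6.0, 25.9, 41.6, 59.5, 65.4, 85.2, 98.8, 112.0, 118.2, 129.2, 134.3.
The total first reaches 96 DD on day 7.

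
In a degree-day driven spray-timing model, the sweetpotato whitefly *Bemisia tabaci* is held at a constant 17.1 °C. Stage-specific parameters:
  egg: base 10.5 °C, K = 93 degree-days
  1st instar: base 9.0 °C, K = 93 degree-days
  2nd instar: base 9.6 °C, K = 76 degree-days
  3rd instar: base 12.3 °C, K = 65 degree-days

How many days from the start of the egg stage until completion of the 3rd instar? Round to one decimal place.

egg: 93 / (17.1 − 10.5) = 93 / 6.6 = 14.091 d.
1st instar: 93 / (17.1 − 9.0) = 93 / 8.1 = 11.481 d.
2nd instar: 76 / (17.1 − 9.6) = 76 / 7.5 = 10.133 d.
3rd instar: 65 / (17.1 − 12.3) = 65 / 4.8 = 13.542 d.
Sum = 49.247 ≈ 49.2 days.

49.2 days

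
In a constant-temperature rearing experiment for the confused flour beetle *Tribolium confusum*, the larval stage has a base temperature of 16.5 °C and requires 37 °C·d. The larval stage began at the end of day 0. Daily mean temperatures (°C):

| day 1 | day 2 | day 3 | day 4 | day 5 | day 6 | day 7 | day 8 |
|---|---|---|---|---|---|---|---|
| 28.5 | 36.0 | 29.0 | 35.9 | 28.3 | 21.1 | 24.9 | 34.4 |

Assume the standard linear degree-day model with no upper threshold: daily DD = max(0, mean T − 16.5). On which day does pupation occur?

day 3

Daily DD above 16.5 °C: 12.0, 19.5, 12.5, 19.4, 11.8, 4.6, 8.4, 17.9.
Cumulative: 12.0, 31.5, 44.0, 63.4, 75.2, 79.8, 88.2, 106.1.
The total first reaches 37 DD on day 3.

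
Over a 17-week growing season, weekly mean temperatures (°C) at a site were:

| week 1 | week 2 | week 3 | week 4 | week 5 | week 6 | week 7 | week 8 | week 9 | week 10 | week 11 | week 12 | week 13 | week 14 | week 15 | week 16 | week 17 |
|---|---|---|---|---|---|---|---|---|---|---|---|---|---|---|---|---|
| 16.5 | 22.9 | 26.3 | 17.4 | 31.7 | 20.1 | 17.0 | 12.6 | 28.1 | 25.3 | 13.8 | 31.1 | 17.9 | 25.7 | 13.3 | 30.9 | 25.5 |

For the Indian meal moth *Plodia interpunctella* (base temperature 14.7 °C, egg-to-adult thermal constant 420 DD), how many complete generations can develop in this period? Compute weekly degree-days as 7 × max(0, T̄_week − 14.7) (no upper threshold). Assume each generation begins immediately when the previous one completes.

2 generations

Weekly DD (7 × max(0, T̄ − 14.7)): 12.6, 57.4, 81.2, 18.9, 119.0, 37.8, 16.1, 0.0, 93.8, 74.2, 0.0, 114.8, 22.4, 77.0, 0.0, 113.4, 75.6.
Season total = 914.2 DD.
Complete generations = ⌊914.2 / 420⌋ = 2.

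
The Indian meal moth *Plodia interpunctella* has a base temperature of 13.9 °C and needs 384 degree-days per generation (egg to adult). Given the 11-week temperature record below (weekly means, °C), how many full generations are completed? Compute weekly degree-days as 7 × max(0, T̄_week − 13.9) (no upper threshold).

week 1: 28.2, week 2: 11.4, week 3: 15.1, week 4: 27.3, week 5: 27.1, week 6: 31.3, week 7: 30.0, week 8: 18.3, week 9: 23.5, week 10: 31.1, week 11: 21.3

2 generations

Weekly DD (7 × max(0, T̄ − 13.9)): 100.1, 0.0, 8.4, 93.8, 92.4, 121.8, 112.7, 30.8, 67.2, 120.4, 51.8.
Season total = 799.4 DD.
Complete generations = ⌊799.4 / 384⌋ = 2.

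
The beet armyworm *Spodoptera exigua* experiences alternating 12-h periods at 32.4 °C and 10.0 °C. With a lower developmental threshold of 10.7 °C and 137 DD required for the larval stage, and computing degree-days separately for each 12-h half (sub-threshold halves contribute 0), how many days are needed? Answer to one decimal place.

Day half: max(0, 32.4 − 10.7) × 0.5 = 21.7 × 0.5 = 10.85 DD.
Night half: max(0, 10.0 − 10.7) × 0.5 = 0.0 × 0.5 = 0.00 DD.
Per 24 h: 10.85 DD/day.
Duration = 137 / 10.85 = 12.627 ≈ 12.6 days.

12.6 days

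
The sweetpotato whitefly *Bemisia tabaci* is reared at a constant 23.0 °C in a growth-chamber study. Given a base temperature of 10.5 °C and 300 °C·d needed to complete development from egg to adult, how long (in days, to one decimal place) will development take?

Daily accumulation = 23.0 − 10.5 = 12.5 DD/day.
Duration = 300 / 12.5 = 24.000 ≈ 24.0 days.

24.0 days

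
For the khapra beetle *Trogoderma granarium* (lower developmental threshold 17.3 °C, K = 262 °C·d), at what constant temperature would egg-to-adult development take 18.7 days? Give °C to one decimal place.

31.3 °C

Required daily accumulation = 262 / 18.7 = 14.011 DD/day.
T = T_base + 14.011 = 17.3 + 14.011 = 31.311 ≈ 31.3 °C.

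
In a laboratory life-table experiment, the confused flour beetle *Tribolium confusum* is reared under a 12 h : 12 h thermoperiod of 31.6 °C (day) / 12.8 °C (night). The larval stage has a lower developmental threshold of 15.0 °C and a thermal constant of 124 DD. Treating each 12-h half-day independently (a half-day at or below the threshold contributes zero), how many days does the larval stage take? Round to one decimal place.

14.9 days

Day half: max(0, 31.6 − 15.0) × 0.5 = 16.6 × 0.5 = 8.30 DD.
Night half: max(0, 12.8 − 15.0) × 0.5 = 0.0 × 0.5 = 0.00 DD.
Per 24 h: 8.30 DD/day.
Duration = 124 / 8.30 = 14.940 ≈ 14.9 days.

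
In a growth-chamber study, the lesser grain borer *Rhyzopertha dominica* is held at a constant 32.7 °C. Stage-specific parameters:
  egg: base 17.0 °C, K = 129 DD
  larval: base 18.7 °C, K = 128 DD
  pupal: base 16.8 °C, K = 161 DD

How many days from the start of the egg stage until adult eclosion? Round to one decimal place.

27.5 days

egg: 129 / (32.7 − 17.0) = 129 / 15.7 = 8.217 d.
larval: 128 / (32.7 − 18.7) = 128 / 14.0 = 9.143 d.
pupal: 161 / (32.7 − 16.8) = 161 / 15.9 = 10.126 d.
Sum = 27.485 ≈ 27.5 days.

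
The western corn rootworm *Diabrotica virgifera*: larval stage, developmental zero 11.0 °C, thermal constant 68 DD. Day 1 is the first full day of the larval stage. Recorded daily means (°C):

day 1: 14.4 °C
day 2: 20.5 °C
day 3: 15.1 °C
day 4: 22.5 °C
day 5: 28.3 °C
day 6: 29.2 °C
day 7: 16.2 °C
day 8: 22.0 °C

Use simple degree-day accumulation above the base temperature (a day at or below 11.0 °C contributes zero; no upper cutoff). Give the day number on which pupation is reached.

day 7

Daily DD above 11.0 °C: 3.4, 9.5, 4.1, 11.5, 17.3, 18.2, 5.2, 11.0.
Cumulative: 3.4, 12.9, 17.0, 28.5, 45.8, 64.0, 69.2, 80.2.
The total first reaches 68 DD on day 7.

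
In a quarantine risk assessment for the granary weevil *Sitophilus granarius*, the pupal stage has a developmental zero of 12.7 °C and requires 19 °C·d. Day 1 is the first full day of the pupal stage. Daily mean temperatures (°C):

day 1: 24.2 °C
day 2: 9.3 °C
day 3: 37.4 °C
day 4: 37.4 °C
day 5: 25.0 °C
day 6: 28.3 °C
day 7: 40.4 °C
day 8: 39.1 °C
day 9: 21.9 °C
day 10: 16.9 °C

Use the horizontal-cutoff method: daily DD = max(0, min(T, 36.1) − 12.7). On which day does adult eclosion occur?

Daily DD above 12.7 °C (capped at 23.4): 11.5, 0.0, 23.4, 23.4, 12.3, 15.6, 23.4, 23.4, 9.2, 4.2.
Cumulative: 11.5, 11.5, 34.9, 58.3, 70.6, 86.2, 109.6, 133.0, 142.2, 146.4.
The total first reaches 19 DD on day 3.

day 3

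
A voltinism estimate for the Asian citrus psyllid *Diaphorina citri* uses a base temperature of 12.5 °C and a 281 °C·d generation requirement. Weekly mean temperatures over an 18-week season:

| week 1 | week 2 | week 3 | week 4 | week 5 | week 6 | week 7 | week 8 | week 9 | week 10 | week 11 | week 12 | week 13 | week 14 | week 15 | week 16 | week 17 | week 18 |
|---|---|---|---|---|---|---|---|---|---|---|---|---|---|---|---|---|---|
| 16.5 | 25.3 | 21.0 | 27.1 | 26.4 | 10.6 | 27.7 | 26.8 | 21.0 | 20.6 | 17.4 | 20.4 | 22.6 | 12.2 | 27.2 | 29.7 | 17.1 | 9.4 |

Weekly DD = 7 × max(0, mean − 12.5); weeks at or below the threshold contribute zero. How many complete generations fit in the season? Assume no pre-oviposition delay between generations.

Weekly DD (7 × max(0, T̄ − 12.5)): 28.0, 89.6, 59.5, 102.2, 97.3, 0.0, 106.4, 100.1, 59.5, 56.7, 34.3, 55.3, 70.7, 0.0, 102.9, 120.4, 32.2, 0.0.
Season total = 1115.1 DD.
Complete generations = ⌊1115.1 / 281⌋ = 3.

3 generations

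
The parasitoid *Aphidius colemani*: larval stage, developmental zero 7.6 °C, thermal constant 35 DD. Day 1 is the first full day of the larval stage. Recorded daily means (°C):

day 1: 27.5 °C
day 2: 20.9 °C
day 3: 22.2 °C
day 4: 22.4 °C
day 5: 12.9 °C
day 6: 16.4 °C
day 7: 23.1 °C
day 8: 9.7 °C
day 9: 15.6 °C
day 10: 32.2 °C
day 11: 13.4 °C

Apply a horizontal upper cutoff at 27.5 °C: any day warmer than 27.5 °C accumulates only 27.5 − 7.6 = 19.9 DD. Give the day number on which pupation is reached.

Daily DD above 7.6 °C (capped at 19.9): 19.9, 13.3, 14.6, 14.8, 5.3, 8.8, 15.5, 2.1, 8.0, 19.9, 5.8.
Cumulative: 19.9, 33.2, 47.8, 62.6, 67.9, 76.7, 92.2, 94.3, 102.3, 122.2, 128.0.
The total first reaches 35 DD on day 3.

day 3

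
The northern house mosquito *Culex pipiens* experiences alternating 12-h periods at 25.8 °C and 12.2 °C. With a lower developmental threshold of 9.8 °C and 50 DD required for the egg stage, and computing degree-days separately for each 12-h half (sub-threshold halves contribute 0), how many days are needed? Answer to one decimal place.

Day half: max(0, 25.8 − 9.8) × 0.5 = 16.0 × 0.5 = 8.00 DD.
Night half: max(0, 12.2 − 9.8) × 0.5 = 2.4 × 0.5 = 1.20 DD.
Per 24 h: 9.20 DD/day.
Duration = 50 / 9.20 = 5.435 ≈ 5.4 days.

5.4 days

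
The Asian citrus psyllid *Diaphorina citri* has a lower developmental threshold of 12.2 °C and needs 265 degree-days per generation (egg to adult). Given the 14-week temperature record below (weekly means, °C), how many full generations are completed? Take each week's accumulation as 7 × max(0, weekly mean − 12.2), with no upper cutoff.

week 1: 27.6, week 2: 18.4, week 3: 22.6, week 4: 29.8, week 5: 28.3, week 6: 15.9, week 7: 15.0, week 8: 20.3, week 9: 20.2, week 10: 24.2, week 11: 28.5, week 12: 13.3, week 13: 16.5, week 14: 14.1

3 generations

Weekly DD (7 × max(0, T̄ − 12.2)): 107.8, 43.4, 72.8, 123.2, 112.7, 25.9, 19.6, 56.7, 56.0, 84.0, 114.1, 7.7, 30.1, 13.3.
Season total = 867.3 DD.
Complete generations = ⌊867.3 / 265⌋ = 3.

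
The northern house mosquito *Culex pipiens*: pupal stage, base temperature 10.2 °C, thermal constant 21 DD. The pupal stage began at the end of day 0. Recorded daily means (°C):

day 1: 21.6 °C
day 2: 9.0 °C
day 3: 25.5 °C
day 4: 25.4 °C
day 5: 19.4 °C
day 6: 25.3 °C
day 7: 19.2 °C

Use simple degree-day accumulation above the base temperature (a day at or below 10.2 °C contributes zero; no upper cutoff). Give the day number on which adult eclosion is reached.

day 3

Daily DD above 10.2 °C: 11.4, 0.0, 15.3, 15.2, 9.2, 15.1, 9.0.
Cumulative: 11.4, 11.4, 26.7, 41.9, 51.1, 66.2, 75.2.
The total first reaches 21 DD on day 3.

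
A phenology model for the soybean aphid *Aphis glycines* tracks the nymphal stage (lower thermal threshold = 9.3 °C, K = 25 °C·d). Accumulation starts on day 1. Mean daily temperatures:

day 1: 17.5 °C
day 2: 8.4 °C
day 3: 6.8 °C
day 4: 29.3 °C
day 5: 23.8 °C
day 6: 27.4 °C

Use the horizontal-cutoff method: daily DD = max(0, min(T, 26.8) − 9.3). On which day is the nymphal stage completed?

day 4

Daily DD above 9.3 °C (capped at 17.5): 8.2, 0.0, 0.0, 17.5, 14.5, 17.5.
Cumulative: 8.2, 8.2, 8.2, 25.7, 40.2, 57.7.
The total first reaches 25 DD on day 4.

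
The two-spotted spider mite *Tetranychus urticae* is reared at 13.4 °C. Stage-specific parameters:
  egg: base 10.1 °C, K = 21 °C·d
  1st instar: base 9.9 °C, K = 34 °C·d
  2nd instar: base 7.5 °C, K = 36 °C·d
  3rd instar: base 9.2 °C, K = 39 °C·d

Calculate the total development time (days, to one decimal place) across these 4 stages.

31.5 days

egg: 21 / (13.4 − 10.1) = 21 / 3.3 = 6.364 d.
1st instar: 34 / (13.4 − 9.9) = 34 / 3.5 = 9.714 d.
2nd instar: 36 / (13.4 − 7.5) = 36 / 5.9 = 6.102 d.
3rd instar: 39 / (13.4 − 9.2) = 39 / 4.2 = 9.286 d.
Sum = 31.465 ≈ 31.5 days.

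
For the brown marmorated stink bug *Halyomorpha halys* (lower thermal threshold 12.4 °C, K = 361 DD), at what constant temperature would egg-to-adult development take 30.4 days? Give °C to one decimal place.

Required daily accumulation = 361 / 30.4 = 11.875 DD/day.
T = T_base + 11.875 = 12.4 + 11.875 = 24.275 ≈ 24.3 °C.

24.3 °C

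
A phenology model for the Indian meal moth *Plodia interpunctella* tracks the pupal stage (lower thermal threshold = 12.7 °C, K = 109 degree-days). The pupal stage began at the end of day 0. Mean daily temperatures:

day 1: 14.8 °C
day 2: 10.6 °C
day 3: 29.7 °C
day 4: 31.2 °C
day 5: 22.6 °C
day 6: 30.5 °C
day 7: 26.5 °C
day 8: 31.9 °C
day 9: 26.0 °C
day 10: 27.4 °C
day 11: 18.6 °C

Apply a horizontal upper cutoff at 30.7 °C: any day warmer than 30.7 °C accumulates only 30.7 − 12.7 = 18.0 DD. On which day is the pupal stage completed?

day 9

Daily DD above 12.7 °C (capped at 18.0): 2.1, 0.0, 17.0, 18.0, 9.9, 17.8, 13.8, 18.0, 13.3, 14.7, 5.9.
Cumulative: 2.1, 2.1, 19.1, 37.1, 47.0, 64.8, 78.6, 96.6, 109.9, 124.6, 130.5.
The total first reaches 109 DD on day 9.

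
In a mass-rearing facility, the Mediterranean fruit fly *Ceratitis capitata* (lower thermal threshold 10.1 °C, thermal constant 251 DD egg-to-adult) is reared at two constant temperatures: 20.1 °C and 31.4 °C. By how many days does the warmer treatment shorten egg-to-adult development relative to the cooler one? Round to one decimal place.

At 20.1 °C: 251 / (20.1 − 10.1) = 251 / 10.0 = 25.100 d.
At 31.4 °C: 251 / (31.4 − 10.1) = 251 / 21.3 = 11.784 d.
Difference = |25.100 − 11.784| = 13.316 ≈ 13.3 days.

13.3 days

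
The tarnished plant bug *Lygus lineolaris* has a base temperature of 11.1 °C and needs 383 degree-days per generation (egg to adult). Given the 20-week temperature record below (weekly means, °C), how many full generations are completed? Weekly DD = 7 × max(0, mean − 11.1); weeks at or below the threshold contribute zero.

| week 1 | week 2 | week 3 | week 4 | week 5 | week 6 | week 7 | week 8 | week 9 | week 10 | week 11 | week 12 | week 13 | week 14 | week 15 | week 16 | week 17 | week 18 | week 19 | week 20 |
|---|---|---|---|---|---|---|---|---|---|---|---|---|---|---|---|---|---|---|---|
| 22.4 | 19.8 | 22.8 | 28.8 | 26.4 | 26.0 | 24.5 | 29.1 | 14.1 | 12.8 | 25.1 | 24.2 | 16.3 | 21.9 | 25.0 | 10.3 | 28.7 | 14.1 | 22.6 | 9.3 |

3 generations

Weekly DD (7 × max(0, T̄ − 11.1)): 79.1, 60.9, 81.9, 123.9, 107.1, 104.3, 93.8, 126.0, 21.0, 11.9, 98.0, 91.7, 36.4, 75.6, 97.3, 0.0, 123.2, 21.0, 80.5, 0.0.
Season total = 1433.6 DD.
Complete generations = ⌊1433.6 / 383⌋ = 3.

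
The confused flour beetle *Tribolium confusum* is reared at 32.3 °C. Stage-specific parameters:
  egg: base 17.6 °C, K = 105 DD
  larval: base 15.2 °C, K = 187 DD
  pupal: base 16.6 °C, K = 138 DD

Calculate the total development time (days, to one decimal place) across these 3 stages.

egg: 105 / (32.3 − 17.6) = 105 / 14.7 = 7.143 d.
larval: 187 / (32.3 − 15.2) = 187 / 17.1 = 10.936 d.
pupal: 138 / (32.3 − 16.6) = 138 / 15.7 = 8.790 d.
Sum = 26.868 ≈ 26.9 days.

26.9 days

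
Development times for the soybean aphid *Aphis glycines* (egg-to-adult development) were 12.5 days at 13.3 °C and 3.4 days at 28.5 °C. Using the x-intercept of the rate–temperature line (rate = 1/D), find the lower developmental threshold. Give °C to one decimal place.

7.6 °C

Equal thermal constants: D₁(T₁ − T_b) = D₂(T₂ − T_b).
12.5·(13.3 − T_b) = 3.4·(28.5 − T_b)
T_b = (12.5·13.3 − 3.4·28.5) / (12.5 − 3.4) = 69.35 / 9.1 = 7.621 °C ≈ 7.6 °C.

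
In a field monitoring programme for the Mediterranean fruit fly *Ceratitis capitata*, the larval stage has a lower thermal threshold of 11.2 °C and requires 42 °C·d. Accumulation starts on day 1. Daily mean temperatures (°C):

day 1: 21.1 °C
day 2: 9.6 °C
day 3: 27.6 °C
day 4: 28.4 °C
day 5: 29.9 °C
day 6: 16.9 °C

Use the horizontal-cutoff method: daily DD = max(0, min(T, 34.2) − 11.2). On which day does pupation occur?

Daily DD above 11.2 °C (capped at 23.0): 9.9, 0.0, 16.4, 17.2, 18.7, 5.7.
Cumulative: 9.9, 9.9, 26.3, 43.5, 62.2, 67.9.
The total first reaches 42 DD on day 4.

day 4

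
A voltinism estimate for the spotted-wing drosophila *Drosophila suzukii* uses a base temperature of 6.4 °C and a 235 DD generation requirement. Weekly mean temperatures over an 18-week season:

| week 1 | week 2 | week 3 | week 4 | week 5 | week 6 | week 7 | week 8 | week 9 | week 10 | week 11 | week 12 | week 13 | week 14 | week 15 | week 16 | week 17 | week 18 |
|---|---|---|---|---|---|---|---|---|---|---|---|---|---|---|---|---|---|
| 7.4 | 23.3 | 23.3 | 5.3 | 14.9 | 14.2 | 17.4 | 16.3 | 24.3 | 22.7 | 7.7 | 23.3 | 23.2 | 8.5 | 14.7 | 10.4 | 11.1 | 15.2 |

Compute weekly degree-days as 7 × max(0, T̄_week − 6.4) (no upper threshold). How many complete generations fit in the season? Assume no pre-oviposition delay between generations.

5 generations

Weekly DD (7 × max(0, T̄ − 6.4)): 7.0, 118.3, 118.3, 0.0, 59.5, 54.6, 77.0, 69.3, 125.3, 114.1, 9.1, 118.3, 117.6, 14.7, 58.1, 28.0, 32.9, 61.6.
Season total = 1183.7 DD.
Complete generations = ⌊1183.7 / 235⌋ = 5.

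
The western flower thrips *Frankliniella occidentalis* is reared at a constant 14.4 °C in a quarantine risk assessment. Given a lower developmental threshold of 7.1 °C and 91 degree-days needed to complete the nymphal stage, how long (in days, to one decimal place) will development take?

Daily accumulation = 14.4 − 7.1 = 7.3 DD/day.
Duration = 91 / 7.3 = 12.466 ≈ 12.5 days.

12.5 days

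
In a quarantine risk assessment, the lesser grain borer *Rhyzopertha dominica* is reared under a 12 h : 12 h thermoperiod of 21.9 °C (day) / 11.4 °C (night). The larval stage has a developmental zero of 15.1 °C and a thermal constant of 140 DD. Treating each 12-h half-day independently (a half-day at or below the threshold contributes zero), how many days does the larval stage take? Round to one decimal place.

41.2 days

Day half: max(0, 21.9 − 15.1) × 0.5 = 6.8 × 0.5 = 3.40 DD.
Night half: max(0, 11.4 − 15.1) × 0.5 = 0.0 × 0.5 = 0.00 DD.
Per 24 h: 3.40 DD/day.
Duration = 140 / 3.40 = 41.176 ≈ 41.2 days.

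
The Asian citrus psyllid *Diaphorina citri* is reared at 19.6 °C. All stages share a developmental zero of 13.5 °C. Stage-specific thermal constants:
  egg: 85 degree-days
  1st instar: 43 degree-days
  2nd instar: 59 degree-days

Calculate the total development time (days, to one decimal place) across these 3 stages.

30.7 days

Daily accumulation at 19.6 °C = 19.6 − 13.5 = 6.1 DD/day.
Total K = 85 + 43 + 59 = 187 DD.
Total duration = 187 / 6.1 = 30.656 ≈ 30.7 days.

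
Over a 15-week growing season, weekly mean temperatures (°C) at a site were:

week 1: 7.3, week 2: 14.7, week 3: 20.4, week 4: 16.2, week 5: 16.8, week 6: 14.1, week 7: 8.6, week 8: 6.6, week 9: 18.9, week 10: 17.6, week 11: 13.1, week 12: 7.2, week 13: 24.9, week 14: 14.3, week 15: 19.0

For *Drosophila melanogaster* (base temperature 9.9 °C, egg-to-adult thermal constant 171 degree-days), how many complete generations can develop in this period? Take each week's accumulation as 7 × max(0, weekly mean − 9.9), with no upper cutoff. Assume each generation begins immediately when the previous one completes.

Weekly DD (7 × max(0, T̄ − 9.9)): 0.0, 33.6, 73.5, 44.1, 48.3, 29.4, 0.0, 0.0, 63.0, 53.9, 22.4, 0.0, 105.0, 30.8, 63.7.
Season total = 567.7 DD.
Complete generations = ⌊567.7 / 171⌋ = 3.

3 generations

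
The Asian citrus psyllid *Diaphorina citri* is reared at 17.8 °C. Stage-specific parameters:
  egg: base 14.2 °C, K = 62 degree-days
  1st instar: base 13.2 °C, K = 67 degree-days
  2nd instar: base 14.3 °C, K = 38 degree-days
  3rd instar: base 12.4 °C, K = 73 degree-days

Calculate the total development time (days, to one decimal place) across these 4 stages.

56.2 days

egg: 62 / (17.8 − 14.2) = 62 / 3.6 = 17.222 d.
1st instar: 67 / (17.8 − 13.2) = 67 / 4.6 = 14.565 d.
2nd instar: 38 / (17.8 − 14.3) = 38 / 3.5 = 10.857 d.
3rd instar: 73 / (17.8 − 12.4) = 73 / 5.4 = 13.519 d.
Sum = 56.163 ≈ 56.2 days.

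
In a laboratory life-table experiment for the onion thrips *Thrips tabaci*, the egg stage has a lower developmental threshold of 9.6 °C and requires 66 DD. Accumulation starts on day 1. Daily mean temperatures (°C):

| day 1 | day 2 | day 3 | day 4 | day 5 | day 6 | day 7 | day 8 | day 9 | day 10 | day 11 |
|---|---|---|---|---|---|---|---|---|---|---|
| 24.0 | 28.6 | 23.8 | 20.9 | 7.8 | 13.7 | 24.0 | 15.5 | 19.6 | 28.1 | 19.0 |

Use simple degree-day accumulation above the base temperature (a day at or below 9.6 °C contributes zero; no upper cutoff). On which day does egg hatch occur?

day 7

Daily DD above 9.6 °C: 14.4, 19.0, 14.2, 11.3, 0.0, 4.1, 14.4, 5.9, 10.0, 18.5, 9.4.
Cumulative: 14.4, 33.4, 47.6, 58.9, 58.9, 63.0, 77.4, 83.3, 93.3, 111.8, 121.2.
The total first reaches 66 DD on day 7.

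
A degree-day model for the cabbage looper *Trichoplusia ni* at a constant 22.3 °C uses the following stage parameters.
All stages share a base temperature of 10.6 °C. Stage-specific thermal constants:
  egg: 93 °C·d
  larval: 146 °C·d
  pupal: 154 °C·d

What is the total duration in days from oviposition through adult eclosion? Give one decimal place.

Daily accumulation at 22.3 °C = 22.3 − 10.6 = 11.7 DD/day.
Total K = 93 + 146 + 154 = 393 DD.
Total duration = 393 / 11.7 = 33.590 ≈ 33.6 days.

33.6 days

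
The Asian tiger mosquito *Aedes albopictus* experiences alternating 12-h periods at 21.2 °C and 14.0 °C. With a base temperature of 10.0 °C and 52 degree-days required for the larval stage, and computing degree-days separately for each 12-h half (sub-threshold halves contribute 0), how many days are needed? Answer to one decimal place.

Day half: max(0, 21.2 − 10.0) × 0.5 = 11.2 × 0.5 = 5.60 DD.
Night half: max(0, 14.0 − 10.0) × 0.5 = 4.0 × 0.5 = 2.00 DD.
Per 24 h: 7.60 DD/day.
Duration = 52 / 7.60 = 6.842 ≈ 6.8 days.

6.8 days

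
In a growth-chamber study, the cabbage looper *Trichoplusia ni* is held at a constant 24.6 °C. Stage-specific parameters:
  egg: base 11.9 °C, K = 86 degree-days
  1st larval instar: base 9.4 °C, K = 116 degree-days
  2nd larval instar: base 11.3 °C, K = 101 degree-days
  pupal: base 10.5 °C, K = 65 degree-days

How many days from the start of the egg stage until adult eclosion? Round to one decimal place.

26.6 days

egg: 86 / (24.6 − 11.9) = 86 / 12.7 = 6.772 d.
1st larval instar: 116 / (24.6 − 9.4) = 116 / 15.2 = 7.632 d.
2nd larval instar: 101 / (24.6 − 11.3) = 101 / 13.3 = 7.594 d.
pupal: 65 / (24.6 − 10.5) = 65 / 14.1 = 4.610 d.
Sum = 26.607 ≈ 26.6 days.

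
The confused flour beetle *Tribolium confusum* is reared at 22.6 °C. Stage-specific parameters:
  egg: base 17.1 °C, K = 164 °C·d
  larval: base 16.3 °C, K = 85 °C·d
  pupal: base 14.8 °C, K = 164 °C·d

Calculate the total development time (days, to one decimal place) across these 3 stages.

egg: 164 / (22.6 − 17.1) = 164 / 5.5 = 29.818 d.
larval: 85 / (22.6 − 16.3) = 85 / 6.3 = 13.492 d.
pupal: 164 / (22.6 − 14.8) = 164 / 7.8 = 21.026 d.
Sum = 64.336 ≈ 64.3 days.

64.3 days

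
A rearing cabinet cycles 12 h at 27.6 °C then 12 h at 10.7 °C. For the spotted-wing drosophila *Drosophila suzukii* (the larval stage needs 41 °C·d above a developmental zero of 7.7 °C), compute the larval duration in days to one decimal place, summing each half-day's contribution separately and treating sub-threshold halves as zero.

Day half: max(0, 27.6 − 7.7) × 0.5 = 19.9 × 0.5 = 9.95 DD.
Night half: max(0, 10.7 − 7.7) × 0.5 = 3.0 × 0.5 = 1.50 DD.
Per 24 h: 11.45 DD/day.
Duration = 41 / 11.45 = 3.581 ≈ 3.6 days.

3.6 days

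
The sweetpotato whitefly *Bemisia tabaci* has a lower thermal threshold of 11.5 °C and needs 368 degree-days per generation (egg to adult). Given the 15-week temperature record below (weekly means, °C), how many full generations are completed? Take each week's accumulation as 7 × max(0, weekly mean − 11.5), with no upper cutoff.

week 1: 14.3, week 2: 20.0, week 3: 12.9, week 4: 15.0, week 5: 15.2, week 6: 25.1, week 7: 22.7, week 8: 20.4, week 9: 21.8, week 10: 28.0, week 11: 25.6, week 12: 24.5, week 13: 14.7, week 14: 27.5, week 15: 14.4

Weekly DD (7 × max(0, T̄ − 11.5)): 19.6, 59.5, 9.8, 24.5, 25.9, 95.2, 78.4, 62.3, 72.1, 115.5, 98.7, 91.0, 22.4, 112.0, 20.3.
Season total = 907.2 DD.
Complete generations = ⌊907.2 / 368⌋ = 2.

2 generations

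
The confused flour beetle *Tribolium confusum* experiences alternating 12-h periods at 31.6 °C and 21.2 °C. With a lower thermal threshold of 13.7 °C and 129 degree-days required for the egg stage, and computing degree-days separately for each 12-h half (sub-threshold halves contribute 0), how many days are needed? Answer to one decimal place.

10.2 days

Day half: max(0, 31.6 − 13.7) × 0.5 = 17.9 × 0.5 = 8.95 DD.
Night half: max(0, 21.2 − 13.7) × 0.5 = 7.5 × 0.5 = 3.75 DD.
Per 24 h: 12.70 DD/day.
Duration = 129 / 12.70 = 10.157 ≈ 10.2 days.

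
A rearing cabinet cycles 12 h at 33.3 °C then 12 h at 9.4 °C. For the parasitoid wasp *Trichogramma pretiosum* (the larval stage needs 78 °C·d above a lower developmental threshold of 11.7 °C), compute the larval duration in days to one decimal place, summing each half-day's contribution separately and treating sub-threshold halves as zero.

Day half: max(0, 33.3 − 11.7) × 0.5 = 21.6 × 0.5 = 10.80 DD.
Night half: max(0, 9.4 − 11.7) × 0.5 = 0.0 × 0.5 = 0.00 DD.
Per 24 h: 10.80 DD/day.
Duration = 78 / 10.80 = 7.222 ≈ 7.2 days.

7.2 days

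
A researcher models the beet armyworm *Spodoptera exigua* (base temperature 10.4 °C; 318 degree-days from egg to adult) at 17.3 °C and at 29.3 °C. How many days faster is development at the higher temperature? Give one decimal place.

At 17.3 °C: 318 / (17.3 − 10.4) = 318 / 6.9 = 46.087 d.
At 29.3 °C: 318 / (29.3 − 10.4) = 318 / 18.9 = 16.825 d.
Difference = |46.087 − 16.825| = 29.262 ≈ 29.3 days.

29.3 days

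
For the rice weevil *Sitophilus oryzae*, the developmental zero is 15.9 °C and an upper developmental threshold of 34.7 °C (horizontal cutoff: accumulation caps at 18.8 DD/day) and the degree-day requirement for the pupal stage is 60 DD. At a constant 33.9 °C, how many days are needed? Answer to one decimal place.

3.3 days

Daily accumulation = 33.9 − 15.9 = 18.0 DD/day.
Duration = 60 / 18.0 = 3.333 ≈ 3.3 days.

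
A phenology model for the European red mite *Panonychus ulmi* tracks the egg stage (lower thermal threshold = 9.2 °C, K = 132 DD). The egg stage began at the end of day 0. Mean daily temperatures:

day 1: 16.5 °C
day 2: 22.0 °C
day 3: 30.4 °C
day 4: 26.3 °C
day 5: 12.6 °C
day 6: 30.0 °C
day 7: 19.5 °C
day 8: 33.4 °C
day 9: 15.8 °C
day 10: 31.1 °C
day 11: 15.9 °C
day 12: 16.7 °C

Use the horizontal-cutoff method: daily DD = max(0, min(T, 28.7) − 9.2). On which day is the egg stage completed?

day 10

Daily DD above 9.2 °C (capped at 19.5): 7.3, 12.8, 19.5, 17.1, 3.4, 19.5, 10.3, 19.5, 6.6, 19.5, 6.7, 7.5.
Cumulative: 7.3, 20.1, 39.6, 56.7, 60.1, 79.6, 89.9, 109.4, 116.0, 135.5, 142.2, 149.7.
The total first reaches 132 DD on day 10.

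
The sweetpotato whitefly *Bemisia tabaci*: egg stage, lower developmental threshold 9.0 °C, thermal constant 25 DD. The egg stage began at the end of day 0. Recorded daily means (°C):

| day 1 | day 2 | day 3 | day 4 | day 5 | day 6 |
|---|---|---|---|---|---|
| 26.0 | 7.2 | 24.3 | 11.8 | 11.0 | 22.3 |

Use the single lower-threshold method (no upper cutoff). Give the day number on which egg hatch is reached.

day 3

Daily DD above 9.0 °C: 17.0, 0.0, 15.3, 2.8, 2.0, 13.3.
Cumulative: 17.0, 17.0, 32.3, 35.1, 37.1, 50.4.
The total first reaches 25 DD on day 3.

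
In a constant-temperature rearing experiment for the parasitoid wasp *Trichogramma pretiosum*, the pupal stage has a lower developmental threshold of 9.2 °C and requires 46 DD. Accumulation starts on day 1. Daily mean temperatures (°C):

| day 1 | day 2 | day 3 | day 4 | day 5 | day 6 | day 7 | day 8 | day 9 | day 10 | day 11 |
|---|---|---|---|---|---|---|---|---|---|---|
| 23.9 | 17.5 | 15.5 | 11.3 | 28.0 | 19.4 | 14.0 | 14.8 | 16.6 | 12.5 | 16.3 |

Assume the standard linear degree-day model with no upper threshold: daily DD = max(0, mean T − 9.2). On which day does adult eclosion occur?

Daily DD above 9.2 °C: 14.7, 8.3, 6.3, 2.1, 18.8, 10.2, 4.8, 5.6, 7.4, 3.3, 7.1.
Cumulative: 14.7, 23.0, 29.3, 31.4, 50.2, 60.4, 65.2, 70.8, 78.2, 81.5, 88.6.
The total first reaches 46 DD on day 5.

day 5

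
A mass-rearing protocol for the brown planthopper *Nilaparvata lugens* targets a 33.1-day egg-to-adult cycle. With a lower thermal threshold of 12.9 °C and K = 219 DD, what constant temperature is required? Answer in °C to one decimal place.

19.5 °C

Required daily accumulation = 219 / 33.1 = 6.616 DD/day.
T = T_base + 6.616 = 12.9 + 6.616 = 19.516 ≈ 19.5 °C.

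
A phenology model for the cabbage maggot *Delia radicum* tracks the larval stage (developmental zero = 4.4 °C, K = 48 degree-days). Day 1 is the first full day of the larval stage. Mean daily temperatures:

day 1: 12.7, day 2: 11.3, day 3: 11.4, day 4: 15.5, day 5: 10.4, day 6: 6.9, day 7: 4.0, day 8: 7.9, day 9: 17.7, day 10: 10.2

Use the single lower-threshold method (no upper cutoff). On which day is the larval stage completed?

day 9

Daily DD above 4.4 °C: 8.3, 6.9, 7.0, 11.1, 6.0, 2.5, 0.0, 3.5, 13.3, 5.8.
Cumulative: 8.3, 15.2, 22.2, 33.3, 39.3, 41.8, 41.8, 45.3, 58.6, 64.4.
The total first reaches 48 DD on day 9.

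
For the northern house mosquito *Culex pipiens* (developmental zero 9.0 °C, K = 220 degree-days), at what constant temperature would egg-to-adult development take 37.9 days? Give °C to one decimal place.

14.8 °C

Required daily accumulation = 220 / 37.9 = 5.805 DD/day.
T = T_base + 5.805 = 9.0 + 5.805 = 14.805 ≈ 14.8 °C.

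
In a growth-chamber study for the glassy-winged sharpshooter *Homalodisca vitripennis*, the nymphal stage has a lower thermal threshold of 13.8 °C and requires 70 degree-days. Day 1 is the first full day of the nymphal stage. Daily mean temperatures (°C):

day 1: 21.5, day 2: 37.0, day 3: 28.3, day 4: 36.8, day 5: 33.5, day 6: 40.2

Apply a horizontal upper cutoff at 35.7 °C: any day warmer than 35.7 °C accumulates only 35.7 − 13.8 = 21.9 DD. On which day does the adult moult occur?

day 5

Daily DD above 13.8 °C (capped at 21.9): 7.7, 21.9, 14.5, 21.9, 19.7, 21.9.
Cumulative: 7.7, 29.6, 44.1, 66.0, 85.7, 107.6.
The total first reaches 70 DD on day 5.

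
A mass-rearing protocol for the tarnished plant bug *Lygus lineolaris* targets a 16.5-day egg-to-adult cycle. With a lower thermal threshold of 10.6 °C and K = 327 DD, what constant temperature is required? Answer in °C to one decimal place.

30.4 °C

Required daily accumulation = 327 / 16.5 = 19.818 DD/day.
T = T_base + 19.818 = 10.6 + 19.818 = 30.418 ≈ 30.4 °C.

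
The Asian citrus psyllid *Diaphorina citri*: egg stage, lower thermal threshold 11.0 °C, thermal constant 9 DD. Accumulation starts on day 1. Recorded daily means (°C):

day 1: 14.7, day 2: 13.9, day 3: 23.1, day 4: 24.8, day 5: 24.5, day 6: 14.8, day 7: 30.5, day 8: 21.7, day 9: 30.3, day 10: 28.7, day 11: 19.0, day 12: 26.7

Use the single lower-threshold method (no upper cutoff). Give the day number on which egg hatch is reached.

day 3

Daily DD above 11.0 °C: 3.7, 2.9, 12.1, 13.8, 13.5, 3.8, 19.5, 10.7, 19.3, 17.7, 8.0, 15.7.
Cumulative: 3.7, 6.6, 18.7, 32.5, 46.0, 49.8, 69.3, 80.0, 99.3, 117.0, 125.0, 140.7.
The total first reaches 9 DD on day 3.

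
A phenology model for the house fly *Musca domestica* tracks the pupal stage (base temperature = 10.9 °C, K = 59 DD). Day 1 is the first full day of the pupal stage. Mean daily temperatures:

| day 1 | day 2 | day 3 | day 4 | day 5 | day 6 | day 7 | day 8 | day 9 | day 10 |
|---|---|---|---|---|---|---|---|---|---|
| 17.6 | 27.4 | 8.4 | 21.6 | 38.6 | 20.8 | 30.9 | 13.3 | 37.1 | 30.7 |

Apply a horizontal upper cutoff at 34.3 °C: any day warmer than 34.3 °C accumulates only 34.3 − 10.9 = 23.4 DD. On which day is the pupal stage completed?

Daily DD above 10.9 °C (capped at 23.4): 6.7, 16.5, 0.0, 10.7, 23.4, 9.9, 20.0, 2.4, 23.4, 19.8.
Cumulative: 6.7, 23.2, 23.2, 33.9, 57.3, 67.2, 87.2, 89.6, 113.0, 132.8.
The total first reaches 59 DD on day 6.

day 6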